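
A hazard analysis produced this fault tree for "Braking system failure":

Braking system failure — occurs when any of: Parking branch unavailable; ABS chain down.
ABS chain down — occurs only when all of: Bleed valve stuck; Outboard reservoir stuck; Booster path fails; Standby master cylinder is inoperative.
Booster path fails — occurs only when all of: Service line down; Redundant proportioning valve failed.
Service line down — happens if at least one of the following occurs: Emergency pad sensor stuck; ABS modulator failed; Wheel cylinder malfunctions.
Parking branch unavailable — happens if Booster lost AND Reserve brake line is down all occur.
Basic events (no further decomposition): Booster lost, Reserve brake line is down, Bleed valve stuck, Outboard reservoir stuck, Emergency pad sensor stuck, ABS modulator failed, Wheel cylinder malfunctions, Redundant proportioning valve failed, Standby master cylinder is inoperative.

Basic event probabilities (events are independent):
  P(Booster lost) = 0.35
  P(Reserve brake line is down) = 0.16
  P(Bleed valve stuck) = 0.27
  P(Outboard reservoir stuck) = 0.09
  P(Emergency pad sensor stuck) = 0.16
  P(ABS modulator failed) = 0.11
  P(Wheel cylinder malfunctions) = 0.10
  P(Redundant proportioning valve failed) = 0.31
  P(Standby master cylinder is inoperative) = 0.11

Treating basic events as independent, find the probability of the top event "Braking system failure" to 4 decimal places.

P(Parking branch unavailable) [AND] = 0.35 × 0.16 = 0.056000
P(Service line down) [OR] = 1 − (1−0.16) × (1−0.11) × (1−0.10) = 0.327160
P(Booster path fails) [AND] = 0.327160 × 0.31 = 0.101420
P(ABS chain down) [AND] = 0.27 × 0.09 × 0.101420 × 0.11 = 0.000271
P(Braking system failure) [OR] = 1 − (1−0.056000) × (1−0.000271) = 0.056256
Rounded to 4 decimal places: P(Braking system failure) ≈ 0.0563.

0.0563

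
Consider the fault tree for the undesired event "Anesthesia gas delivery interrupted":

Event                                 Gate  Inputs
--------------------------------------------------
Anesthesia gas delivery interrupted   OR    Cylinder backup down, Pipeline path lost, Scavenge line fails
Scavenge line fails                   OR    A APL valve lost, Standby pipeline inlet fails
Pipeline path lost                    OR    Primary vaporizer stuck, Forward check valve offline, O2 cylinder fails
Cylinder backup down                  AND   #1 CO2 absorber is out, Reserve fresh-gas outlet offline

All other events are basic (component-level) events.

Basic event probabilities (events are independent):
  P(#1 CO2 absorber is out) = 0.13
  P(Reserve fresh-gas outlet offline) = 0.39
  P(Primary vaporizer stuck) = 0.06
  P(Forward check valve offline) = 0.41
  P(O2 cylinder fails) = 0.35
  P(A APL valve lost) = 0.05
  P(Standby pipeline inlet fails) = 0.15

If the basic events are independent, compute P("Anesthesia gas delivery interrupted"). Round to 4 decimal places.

0.7237

P(Cylinder backup down) [AND] = 0.13 × 0.39 = 0.050700
P(Pipeline path lost) [OR] = 1 − (1−0.06) × (1−0.41) × (1−0.35) = 0.639510
P(Scavenge line fails) [OR] = 1 − (1−0.05) × (1−0.15) = 0.192500
P(Anesthesia gas delivery interrupted) [OR] = 1 − (1−0.050700) × (1−0.639510) × (1−0.192500) = 0.723663
Rounded to 4 decimal places: P(Anesthesia gas delivery interrupted) ≈ 0.7237.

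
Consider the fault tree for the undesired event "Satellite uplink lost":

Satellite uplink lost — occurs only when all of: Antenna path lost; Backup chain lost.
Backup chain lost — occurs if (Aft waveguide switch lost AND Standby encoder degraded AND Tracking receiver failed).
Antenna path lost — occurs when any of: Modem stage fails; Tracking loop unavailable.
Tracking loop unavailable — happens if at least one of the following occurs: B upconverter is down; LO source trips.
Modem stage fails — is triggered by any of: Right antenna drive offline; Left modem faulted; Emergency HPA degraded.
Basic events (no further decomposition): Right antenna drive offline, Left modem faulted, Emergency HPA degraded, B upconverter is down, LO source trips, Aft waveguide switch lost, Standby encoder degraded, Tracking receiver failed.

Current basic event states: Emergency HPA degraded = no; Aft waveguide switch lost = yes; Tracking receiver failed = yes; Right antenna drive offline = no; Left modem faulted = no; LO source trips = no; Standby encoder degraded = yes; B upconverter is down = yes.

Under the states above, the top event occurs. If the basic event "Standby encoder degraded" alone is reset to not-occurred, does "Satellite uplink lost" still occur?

Counterfactual: set "Standby encoder degraded" to not occurred.
Modem stage fails [OR]: Right antenna drive offline=not, Left modem faulted=not, Emergency HPA degraded=not → no input occurs → does not occur.
Tracking loop unavailable [OR]: B upconverter is down=occurs, LO source trips=not → at least one input occurs → occurs.
Antenna path lost [OR]: Modem stage fails=not, Tracking loop unavailable=occurs → at least one input occurs → occurs.
Backup chain lost [AND]: Aft waveguide switch lost=occurs, Standby encoder degraded=not, Tracking receiver failed=occurs → not all inputs occur → does not occur.
Satellite uplink lost [AND]: Antenna path lost=occurs, Backup chain lost=not → not all inputs occur → does not occur.

No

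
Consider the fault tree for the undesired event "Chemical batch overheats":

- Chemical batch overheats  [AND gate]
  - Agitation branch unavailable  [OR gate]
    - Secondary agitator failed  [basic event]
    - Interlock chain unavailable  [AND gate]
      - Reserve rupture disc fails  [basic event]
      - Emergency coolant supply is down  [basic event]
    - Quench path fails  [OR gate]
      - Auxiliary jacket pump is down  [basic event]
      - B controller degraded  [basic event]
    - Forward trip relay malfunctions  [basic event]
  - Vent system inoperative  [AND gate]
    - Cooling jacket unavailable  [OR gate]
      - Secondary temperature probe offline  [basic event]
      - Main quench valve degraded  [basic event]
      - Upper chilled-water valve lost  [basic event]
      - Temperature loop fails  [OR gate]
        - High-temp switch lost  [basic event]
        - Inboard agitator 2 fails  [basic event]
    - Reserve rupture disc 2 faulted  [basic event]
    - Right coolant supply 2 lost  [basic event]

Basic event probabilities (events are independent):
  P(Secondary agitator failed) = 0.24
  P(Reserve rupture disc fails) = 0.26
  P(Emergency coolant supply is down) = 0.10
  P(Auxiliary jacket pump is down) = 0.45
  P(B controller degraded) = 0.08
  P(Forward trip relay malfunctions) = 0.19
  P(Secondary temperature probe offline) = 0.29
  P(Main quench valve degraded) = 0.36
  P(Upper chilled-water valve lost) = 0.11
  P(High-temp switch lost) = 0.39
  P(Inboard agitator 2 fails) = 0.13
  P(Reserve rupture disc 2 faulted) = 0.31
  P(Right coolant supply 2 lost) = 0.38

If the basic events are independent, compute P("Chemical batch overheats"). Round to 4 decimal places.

0.0644

P(Interlock chain unavailable) [AND] = 0.26 × 0.10 = 0.026000
P(Quench path fails) [OR] = 1 − (1−0.45) × (1−0.08) = 0.494000
P(Agitation branch unavailable) [OR] = 1 − (1−0.24) × (1−0.026000) × (1−0.494000) × (1−0.19) = 0.696605
P(Temperature loop fails) [OR] = 1 − (1−0.39) × (1−0.13) = 0.469300
P(Cooling jacket unavailable) [OR] = 1 − (1−0.29) × (1−0.36) × (1−0.11) × (1−0.469300) = 0.785376
P(Vent system inoperative) [AND] = 0.785376 × 0.31 × 0.38 = 0.092517
P(Chemical batch overheats) [AND] = 0.696605 × 0.092517 = 0.064448
Rounded to 4 decimal places: P(Chemical batch overheats) ≈ 0.0644.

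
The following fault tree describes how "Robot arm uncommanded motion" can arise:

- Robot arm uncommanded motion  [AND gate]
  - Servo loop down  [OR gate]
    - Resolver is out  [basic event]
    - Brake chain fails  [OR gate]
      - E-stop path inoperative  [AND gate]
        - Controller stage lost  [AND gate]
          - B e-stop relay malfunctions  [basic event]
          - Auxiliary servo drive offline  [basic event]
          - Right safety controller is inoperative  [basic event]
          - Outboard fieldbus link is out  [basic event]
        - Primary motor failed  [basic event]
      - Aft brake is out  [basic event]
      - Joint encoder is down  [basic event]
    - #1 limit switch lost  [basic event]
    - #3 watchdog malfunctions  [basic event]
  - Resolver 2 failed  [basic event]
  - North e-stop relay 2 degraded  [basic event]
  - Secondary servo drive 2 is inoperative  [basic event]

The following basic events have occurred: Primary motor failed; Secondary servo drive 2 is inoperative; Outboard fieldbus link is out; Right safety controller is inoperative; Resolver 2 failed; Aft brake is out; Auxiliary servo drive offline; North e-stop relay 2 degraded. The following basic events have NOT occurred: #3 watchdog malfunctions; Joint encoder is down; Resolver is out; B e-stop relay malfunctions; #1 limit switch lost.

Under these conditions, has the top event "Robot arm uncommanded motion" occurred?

Yes

Controller stage lost [AND]: B e-stop relay malfunctions=not, Auxiliary servo drive offline=occurs, Right safety controller is inoperative=occurs, Outboard fieldbus link is out=occurs → not all inputs occur → does not occur.
E-stop path inoperative [AND]: Controller stage lost=not, Primary motor failed=occurs → not all inputs occur → does not occur.
Brake chain fails [OR]: E-stop path inoperative=not, Aft brake is out=occurs, Joint encoder is down=not → at least one input occurs → occurs.
Servo loop down [OR]: Resolver is out=not, Brake chain fails=occurs, #1 limit switch lost=not, #3 watchdog malfunctions=not → at least one input occurs → occurs.
Robot arm uncommanded motion [AND]: Servo loop down=occurs, Resolver 2 failed=occurs, North e-stop relay 2 degraded=occurs, Secondary servo drive 2 is inoperative=occurs → all inputs occur → occurs.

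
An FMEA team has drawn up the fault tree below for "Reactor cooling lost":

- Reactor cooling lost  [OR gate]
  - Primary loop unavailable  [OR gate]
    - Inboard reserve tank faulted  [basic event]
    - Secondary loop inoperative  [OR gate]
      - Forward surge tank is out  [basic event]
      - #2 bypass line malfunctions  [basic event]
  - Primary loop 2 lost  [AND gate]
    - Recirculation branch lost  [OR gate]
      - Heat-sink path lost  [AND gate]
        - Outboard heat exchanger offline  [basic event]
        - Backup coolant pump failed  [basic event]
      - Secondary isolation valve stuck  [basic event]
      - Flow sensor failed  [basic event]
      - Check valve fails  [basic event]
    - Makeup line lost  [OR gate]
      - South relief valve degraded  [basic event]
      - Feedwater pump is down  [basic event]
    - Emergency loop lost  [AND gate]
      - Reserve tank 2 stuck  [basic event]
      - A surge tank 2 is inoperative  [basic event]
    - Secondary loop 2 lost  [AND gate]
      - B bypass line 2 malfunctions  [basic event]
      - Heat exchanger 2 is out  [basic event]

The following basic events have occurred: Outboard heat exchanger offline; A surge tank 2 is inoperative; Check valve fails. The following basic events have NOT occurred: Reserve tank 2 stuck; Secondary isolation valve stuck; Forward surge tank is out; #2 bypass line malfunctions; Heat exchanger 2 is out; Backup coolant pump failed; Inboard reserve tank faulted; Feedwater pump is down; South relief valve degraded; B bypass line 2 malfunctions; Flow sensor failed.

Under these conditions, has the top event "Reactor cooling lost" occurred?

Secondary loop inoperative [OR]: Forward surge tank is out=not, #2 bypass line malfunctions=not → no input occurs → does not occur.
Primary loop unavailable [OR]: Inboard reserve tank faulted=not, Secondary loop inoperative=not → no input occurs → does not occur.
Heat-sink path lost [AND]: Outboard heat exchanger offline=occurs, Backup coolant pump failed=not → not all inputs occur → does not occur.
Recirculation branch lost [OR]: Heat-sink path lost=not, Secondary isolation valve stuck=not, Flow sensor failed=not, Check valve fails=occurs → at least one input occurs → occurs.
Makeup line lost [OR]: South relief valve degraded=not, Feedwater pump is down=not → no input occurs → does not occur.
Emergency loop lost [AND]: Reserve tank 2 stuck=not, A surge tank 2 is inoperative=occurs → not all inputs occur → does not occur.
Secondary loop 2 lost [AND]: B bypass line 2 malfunctions=not, Heat exchanger 2 is out=not → not all inputs occur → does not occur.
Primary loop 2 lost [AND]: Recirculation branch lost=occurs, Makeup line lost=not, Emergency loop lost=not, Secondary loop 2 lost=not → not all inputs occur → does not occur.
Reactor cooling lost [OR]: Primary loop unavailable=not, Primary loop 2 lost=not → no input occurs → does not occur.

No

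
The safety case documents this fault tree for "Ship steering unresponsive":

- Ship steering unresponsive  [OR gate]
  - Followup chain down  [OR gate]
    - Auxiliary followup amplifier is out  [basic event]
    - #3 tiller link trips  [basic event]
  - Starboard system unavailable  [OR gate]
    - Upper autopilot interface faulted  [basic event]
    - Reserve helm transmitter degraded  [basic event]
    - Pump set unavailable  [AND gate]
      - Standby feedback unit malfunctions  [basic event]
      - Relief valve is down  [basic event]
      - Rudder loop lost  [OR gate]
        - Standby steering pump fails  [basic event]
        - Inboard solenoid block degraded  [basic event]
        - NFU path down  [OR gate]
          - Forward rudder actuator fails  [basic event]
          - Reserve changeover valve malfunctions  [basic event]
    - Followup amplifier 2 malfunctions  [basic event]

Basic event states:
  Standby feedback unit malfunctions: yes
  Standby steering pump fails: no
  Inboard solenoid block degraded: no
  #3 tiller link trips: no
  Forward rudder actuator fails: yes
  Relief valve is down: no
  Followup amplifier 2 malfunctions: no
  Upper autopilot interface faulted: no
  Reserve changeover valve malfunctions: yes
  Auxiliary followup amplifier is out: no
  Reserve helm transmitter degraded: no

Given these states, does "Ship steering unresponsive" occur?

No

Followup chain down [OR]: Auxiliary followup amplifier is out=not, #3 tiller link trips=not → no input occurs → does not occur.
NFU path down [OR]: Forward rudder actuator fails=occurs, Reserve changeover valve malfunctions=occurs → at least one input occurs → occurs.
Rudder loop lost [OR]: Standby steering pump fails=not, Inboard solenoid block degraded=not, NFU path down=occurs → at least one input occurs → occurs.
Pump set unavailable [AND]: Standby feedback unit malfunctions=occurs, Relief valve is down=not, Rudder loop lost=occurs → not all inputs occur → does not occur.
Starboard system unavailable [OR]: Upper autopilot interface faulted=not, Reserve helm transmitter degraded=not, Pump set unavailable=not, Followup amplifier 2 malfunctions=not → no input occurs → does not occur.
Ship steering unresponsive [OR]: Followup chain down=not, Starboard system unavailable=not → no input occurs → does not occur.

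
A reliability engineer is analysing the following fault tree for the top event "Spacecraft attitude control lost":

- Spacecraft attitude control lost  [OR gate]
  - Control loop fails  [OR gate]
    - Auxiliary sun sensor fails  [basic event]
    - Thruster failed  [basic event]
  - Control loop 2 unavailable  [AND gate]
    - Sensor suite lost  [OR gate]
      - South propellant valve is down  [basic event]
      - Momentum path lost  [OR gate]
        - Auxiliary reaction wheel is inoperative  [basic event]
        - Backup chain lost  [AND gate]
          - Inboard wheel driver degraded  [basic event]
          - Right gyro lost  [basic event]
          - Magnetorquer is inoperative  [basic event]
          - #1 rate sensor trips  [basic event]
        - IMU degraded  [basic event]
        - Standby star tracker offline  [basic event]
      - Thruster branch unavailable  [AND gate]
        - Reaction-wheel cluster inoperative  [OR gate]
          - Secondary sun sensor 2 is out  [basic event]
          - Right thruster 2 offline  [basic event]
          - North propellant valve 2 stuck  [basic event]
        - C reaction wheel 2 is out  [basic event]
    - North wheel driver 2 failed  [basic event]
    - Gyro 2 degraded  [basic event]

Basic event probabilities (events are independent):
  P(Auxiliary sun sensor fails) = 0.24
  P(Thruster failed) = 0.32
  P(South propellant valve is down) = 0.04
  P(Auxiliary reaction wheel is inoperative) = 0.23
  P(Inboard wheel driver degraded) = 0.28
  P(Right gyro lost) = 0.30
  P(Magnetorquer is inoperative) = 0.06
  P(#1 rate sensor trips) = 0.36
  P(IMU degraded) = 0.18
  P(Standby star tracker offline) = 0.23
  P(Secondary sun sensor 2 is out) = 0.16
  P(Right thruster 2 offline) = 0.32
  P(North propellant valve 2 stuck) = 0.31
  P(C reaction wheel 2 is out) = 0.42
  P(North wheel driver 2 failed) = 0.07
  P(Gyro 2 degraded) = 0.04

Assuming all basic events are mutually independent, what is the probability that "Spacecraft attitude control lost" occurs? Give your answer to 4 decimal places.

P(Control loop fails) [OR] = 1 − (1−0.24) × (1−0.32) = 0.483200
P(Backup chain lost) [AND] = 0.28 × 0.30 × 0.06 × 0.36 = 0.001814
P(Momentum path lost) [OR] = 1 − (1−0.23) × (1−0.001814) × (1−0.18) × (1−0.23) = 0.514704
P(Reaction-wheel cluster inoperative) [OR] = 1 − (1−0.16) × (1−0.32) × (1−0.31) = 0.605872
P(Thruster branch unavailable) [AND] = 0.605872 × 0.42 = 0.254466
P(Sensor suite lost) [OR] = 1 − (1−0.04) × (1−0.514704) × (1−0.254466) = 0.652668
P(Control loop 2 unavailable) [AND] = 0.652668 × 0.07 × 0.04 = 0.001827
P(Spacecraft attitude control lost) [OR] = 1 − (1−0.483200) × (1−0.001827) = 0.484144
Rounded to 4 decimal places: P(Spacecraft attitude control lost) ≈ 0.4841.

0.4841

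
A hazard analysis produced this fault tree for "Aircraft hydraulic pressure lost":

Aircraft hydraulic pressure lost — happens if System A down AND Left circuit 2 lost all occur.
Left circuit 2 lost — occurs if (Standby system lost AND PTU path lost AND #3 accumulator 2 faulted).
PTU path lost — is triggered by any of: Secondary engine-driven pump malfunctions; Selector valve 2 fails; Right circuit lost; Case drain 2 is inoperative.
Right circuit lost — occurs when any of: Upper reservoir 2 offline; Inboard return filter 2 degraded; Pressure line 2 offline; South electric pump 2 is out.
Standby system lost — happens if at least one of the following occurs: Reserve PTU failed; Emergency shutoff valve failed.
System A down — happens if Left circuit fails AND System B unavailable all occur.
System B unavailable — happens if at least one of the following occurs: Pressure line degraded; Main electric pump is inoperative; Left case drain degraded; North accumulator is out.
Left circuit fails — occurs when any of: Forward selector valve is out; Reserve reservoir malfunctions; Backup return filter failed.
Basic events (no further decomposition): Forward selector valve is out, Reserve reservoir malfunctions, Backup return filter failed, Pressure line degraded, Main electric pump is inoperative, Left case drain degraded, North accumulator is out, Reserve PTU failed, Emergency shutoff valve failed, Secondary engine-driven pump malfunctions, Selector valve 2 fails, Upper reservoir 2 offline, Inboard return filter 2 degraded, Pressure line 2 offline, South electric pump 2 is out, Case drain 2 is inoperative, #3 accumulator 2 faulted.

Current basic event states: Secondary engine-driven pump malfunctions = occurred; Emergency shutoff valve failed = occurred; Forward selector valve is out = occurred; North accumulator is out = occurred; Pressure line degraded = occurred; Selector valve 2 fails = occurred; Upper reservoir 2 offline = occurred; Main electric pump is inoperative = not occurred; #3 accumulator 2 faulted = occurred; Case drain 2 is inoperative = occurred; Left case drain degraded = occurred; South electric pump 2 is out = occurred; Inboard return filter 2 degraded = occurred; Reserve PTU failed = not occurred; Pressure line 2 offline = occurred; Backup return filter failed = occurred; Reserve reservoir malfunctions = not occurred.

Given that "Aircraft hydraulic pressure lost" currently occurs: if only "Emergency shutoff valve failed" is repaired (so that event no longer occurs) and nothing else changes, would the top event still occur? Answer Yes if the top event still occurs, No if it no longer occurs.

Counterfactual: set "Emergency shutoff valve failed" to not occurred.
Left circuit fails [OR]: Forward selector valve is out=occurs, Reserve reservoir malfunctions=not, Backup return filter failed=occurs → at least one input occurs → occurs.
System B unavailable [OR]: Pressure line degraded=occurs, Main electric pump is inoperative=not, Left case drain degraded=occurs, North accumulator is out=occurs → at least one input occurs → occurs.
System A down [AND]: Left circuit fails=occurs, System B unavailable=occurs → all inputs occur → occurs.
Standby system lost [OR]: Reserve PTU failed=not, Emergency shutoff valve failed=not → no input occurs → does not occur.
Right circuit lost [OR]: Upper reservoir 2 offline=occurs, Inboard return filter 2 degraded=occurs, Pressure line 2 offline=occurs, South electric pump 2 is out=occurs → at least one input occurs → occurs.
PTU path lost [OR]: Secondary engine-driven pump malfunctions=occurs, Selector valve 2 fails=occurs, Right circuit lost=occurs, Case drain 2 is inoperative=occurs → at least one input occurs → occurs.
Left circuit 2 lost [AND]: Standby system lost=not, PTU path lost=occurs, #3 accumulator 2 faulted=occurs → not all inputs occur → does not occur.
Aircraft hydraulic pressure lost [AND]: System A down=occurs, Left circuit 2 lost=not → not all inputs occur → does not occur.

No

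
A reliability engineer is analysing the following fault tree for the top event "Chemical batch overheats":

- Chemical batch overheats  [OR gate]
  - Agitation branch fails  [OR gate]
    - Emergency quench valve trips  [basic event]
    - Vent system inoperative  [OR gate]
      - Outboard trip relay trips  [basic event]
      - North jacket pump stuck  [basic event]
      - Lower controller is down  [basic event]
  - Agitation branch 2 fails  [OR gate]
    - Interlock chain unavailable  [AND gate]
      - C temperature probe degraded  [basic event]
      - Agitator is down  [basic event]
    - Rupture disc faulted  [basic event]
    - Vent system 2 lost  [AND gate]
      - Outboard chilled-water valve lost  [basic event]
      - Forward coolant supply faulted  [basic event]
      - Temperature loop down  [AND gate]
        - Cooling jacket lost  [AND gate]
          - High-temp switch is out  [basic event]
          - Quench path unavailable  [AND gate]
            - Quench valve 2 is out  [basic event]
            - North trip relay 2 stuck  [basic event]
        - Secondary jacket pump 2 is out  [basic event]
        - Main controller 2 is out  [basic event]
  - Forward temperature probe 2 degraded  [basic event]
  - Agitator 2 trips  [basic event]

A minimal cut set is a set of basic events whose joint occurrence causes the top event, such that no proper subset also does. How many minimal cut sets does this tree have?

Vent system inoperative [OR]: union of children's cut sets → 3 cut set(s).
Agitation branch fails [OR]: union of children's cut sets → 4 cut set(s).
Interlock chain unavailable [AND]: one cut set from each child combined → 1 × 1 = 1 cut set(s).
Quench path unavailable [AND]: one cut set from each child combined → 1 × 1 = 1 cut set(s).
Cooling jacket lost [AND]: one cut set from each child combined → 1 × 1 = 1 cut set(s).
Temperature loop down [AND]: one cut set from each child combined → 1 × 1 × 1 = 1 cut set(s).
Vent system 2 lost [AND]: one cut set from each child combined → 1 × 1 × 1 = 1 cut set(s).
Agitation branch 2 fails [OR]: union of children's cut sets → 3 cut set(s).
Chemical batch overheats [OR]: union of children's cut sets → 9 cut set(s).
Minimal cut sets: {Emergency quench valve trips}; {Outboard trip relay trips}; {North jacket pump stuck}; {Lower controller is down}; {Agitator is down, C temperature probe degraded}; {Rupture disc faulted}; {Forward coolant supply faulted, High-temp switch is out, Main controller 2 is out, North trip relay 2 stuck, Outboard chilled-water valve lost, Quench valve 2 is out, Secondary jacket pump 2 is out}; {Forward temperature probe 2 degraded}; {Agitator 2 trips}.

9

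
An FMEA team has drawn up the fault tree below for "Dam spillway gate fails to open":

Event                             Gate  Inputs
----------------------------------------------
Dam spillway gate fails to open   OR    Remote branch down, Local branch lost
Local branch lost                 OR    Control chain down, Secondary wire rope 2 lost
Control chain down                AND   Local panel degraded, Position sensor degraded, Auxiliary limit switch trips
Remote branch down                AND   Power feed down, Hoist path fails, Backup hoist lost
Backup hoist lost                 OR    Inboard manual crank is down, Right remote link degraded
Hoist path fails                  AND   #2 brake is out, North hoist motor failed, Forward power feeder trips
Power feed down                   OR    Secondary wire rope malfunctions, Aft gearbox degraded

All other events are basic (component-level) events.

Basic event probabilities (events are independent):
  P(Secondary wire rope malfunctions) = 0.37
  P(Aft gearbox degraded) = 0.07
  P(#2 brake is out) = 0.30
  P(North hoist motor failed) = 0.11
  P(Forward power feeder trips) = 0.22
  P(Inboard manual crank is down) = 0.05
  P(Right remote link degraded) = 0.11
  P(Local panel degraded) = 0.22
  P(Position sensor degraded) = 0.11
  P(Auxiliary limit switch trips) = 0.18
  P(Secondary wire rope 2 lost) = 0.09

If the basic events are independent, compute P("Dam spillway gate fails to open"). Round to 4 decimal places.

0.0944

P(Power feed down) [OR] = 1 − (1−0.37) × (1−0.07) = 0.414100
P(Hoist path fails) [AND] = 0.30 × 0.11 × 0.22 = 0.007260
P(Backup hoist lost) [OR] = 1 − (1−0.05) × (1−0.11) = 0.154500
P(Remote branch down) [AND] = 0.414100 × 0.007260 × 0.154500 = 0.000464
P(Control chain down) [AND] = 0.22 × 0.11 × 0.18 = 0.004356
P(Local branch lost) [OR] = 1 − (1−0.004356) × (1−0.09) = 0.093964
P(Dam spillway gate fails to open) [OR] = 1 − (1−0.000464) × (1−0.093964) = 0.094384
Rounded to 4 decimal places: P(Dam spillway gate fails to open) ≈ 0.0944.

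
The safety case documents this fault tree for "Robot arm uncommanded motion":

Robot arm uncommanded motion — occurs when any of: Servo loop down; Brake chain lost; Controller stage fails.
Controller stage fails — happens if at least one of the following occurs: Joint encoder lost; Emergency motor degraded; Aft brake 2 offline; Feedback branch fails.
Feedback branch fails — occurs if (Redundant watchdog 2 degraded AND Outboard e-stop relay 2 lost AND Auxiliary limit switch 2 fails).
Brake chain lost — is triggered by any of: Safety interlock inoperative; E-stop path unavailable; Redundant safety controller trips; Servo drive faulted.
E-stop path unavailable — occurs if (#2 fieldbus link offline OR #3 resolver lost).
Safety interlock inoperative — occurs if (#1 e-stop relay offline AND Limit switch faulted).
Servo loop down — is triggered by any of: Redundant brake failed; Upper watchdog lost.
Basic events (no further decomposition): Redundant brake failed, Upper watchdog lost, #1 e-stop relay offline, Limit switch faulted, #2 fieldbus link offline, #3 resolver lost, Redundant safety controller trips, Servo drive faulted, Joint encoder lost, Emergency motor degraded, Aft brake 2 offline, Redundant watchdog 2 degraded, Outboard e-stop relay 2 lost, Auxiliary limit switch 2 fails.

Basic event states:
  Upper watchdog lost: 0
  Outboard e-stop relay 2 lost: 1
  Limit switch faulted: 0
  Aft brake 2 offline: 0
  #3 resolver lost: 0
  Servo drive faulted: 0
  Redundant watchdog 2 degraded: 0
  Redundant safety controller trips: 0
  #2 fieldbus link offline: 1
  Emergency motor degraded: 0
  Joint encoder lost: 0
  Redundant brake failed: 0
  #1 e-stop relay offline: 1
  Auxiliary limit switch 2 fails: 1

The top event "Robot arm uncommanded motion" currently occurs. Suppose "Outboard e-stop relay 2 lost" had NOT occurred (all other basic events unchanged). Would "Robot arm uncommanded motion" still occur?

Counterfactual: set "Outboard e-stop relay 2 lost" to not occurred.
Servo loop down [OR]: Redundant brake failed=not, Upper watchdog lost=not → no input occurs → does not occur.
Safety interlock inoperative [AND]: #1 e-stop relay offline=occurs, Limit switch faulted=not → not all inputs occur → does not occur.
E-stop path unavailable [OR]: #2 fieldbus link offline=occurs, #3 resolver lost=not → at least one input occurs → occurs.
Brake chain lost [OR]: Safety interlock inoperative=not, E-stop path unavailable=occurs, Redundant safety controller trips=not, Servo drive faulted=not → at least one input occurs → occurs.
Feedback branch fails [AND]: Redundant watchdog 2 degraded=not, Outboard e-stop relay 2 lost=not, Auxiliary limit switch 2 fails=occurs → not all inputs occur → does not occur.
Controller stage fails [OR]: Joint encoder lost=not, Emergency motor degraded=not, Aft brake 2 offline=not, Feedback branch fails=not → no input occurs → does not occur.
Robot arm uncommanded motion [OR]: Servo loop down=not, Brake chain lost=occurs, Controller stage fails=not → at least one input occurs → occurs.

Yes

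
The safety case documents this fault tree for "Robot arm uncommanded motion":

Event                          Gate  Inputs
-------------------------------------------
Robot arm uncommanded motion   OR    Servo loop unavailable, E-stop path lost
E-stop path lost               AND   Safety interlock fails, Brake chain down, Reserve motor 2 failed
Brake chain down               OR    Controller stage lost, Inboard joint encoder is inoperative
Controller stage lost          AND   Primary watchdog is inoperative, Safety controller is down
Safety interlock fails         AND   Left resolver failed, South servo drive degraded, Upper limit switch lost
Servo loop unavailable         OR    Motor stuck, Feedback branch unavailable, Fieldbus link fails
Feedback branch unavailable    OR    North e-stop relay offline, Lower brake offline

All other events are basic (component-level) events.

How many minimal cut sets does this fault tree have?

6

Feedback branch unavailable [OR]: union of children's cut sets → 2 cut set(s).
Servo loop unavailable [OR]: union of children's cut sets → 4 cut set(s).
Safety interlock fails [AND]: one cut set from each child combined → 1 × 1 × 1 = 1 cut set(s).
Controller stage lost [AND]: one cut set from each child combined → 1 × 1 = 1 cut set(s).
Brake chain down [OR]: union of children's cut sets → 2 cut set(s).
E-stop path lost [AND]: one cut set from each child combined → 1 × 2 × 1 = 2 cut set(s).
Robot arm uncommanded motion [OR]: union of children's cut sets → 6 cut set(s).
Minimal cut sets: {Motor stuck}; {North e-stop relay offline}; {Lower brake offline}; {Fieldbus link fails}; {Left resolver failed, Primary watchdog is inoperative, Reserve motor 2 failed, Safety controller is down, South servo drive degraded, Upper limit switch lost}; {Inboard joint encoder is inoperative, Left resolver failed, Reserve motor 2 failed, South servo drive degraded, Upper limit switch lost}.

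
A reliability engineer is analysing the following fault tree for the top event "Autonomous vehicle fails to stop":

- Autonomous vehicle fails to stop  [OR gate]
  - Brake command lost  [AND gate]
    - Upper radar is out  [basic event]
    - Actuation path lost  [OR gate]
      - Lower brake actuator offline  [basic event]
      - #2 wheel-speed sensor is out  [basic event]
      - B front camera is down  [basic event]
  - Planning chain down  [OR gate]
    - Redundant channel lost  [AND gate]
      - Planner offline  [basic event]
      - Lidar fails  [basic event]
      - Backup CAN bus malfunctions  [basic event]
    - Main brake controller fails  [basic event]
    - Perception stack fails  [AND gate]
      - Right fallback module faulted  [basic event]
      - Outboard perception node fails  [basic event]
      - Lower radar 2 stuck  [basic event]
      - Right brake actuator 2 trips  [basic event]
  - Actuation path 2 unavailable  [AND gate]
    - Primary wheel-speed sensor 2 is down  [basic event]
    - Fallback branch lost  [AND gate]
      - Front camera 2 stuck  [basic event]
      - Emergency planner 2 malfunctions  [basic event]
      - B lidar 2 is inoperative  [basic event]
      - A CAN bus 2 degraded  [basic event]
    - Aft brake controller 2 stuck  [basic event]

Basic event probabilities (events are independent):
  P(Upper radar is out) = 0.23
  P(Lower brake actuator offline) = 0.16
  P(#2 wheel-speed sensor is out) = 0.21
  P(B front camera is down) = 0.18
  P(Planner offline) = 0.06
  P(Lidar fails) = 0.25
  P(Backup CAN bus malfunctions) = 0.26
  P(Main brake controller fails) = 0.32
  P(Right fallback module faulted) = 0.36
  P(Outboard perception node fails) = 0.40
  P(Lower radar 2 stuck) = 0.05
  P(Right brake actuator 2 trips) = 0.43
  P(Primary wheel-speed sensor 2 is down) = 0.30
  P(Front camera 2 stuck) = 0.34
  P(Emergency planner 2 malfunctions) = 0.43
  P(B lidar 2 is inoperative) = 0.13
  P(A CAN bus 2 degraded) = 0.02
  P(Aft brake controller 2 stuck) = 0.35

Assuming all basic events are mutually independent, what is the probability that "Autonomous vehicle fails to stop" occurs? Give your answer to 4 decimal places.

P(Actuation path lost) [OR] = 1 − (1−0.16) × (1−0.21) × (1−0.18) = 0.455848
P(Brake command lost) [AND] = 0.23 × 0.455848 = 0.104845
P(Redundant channel lost) [AND] = 0.06 × 0.25 × 0.26 = 0.003900
P(Perception stack fails) [AND] = 0.36 × 0.40 × 0.05 × 0.43 = 0.003096
P(Planning chain down) [OR] = 1 − (1−0.003900) × (1−0.32) × (1−0.003096) = 0.324749
P(Fallback branch lost) [AND] = 0.34 × 0.43 × 0.13 × 0.02 = 0.000380
P(Actuation path 2 unavailable) [AND] = 0.30 × 0.000380 × 0.35 = 0.000040
P(Autonomous vehicle fails to stop) [OR] = 1 − (1−0.104845) × (1−0.324749) × (1−0.000040) = 0.395570
Rounded to 4 decimal places: P(Autonomous vehicle fails to stop) ≈ 0.3956.

0.3956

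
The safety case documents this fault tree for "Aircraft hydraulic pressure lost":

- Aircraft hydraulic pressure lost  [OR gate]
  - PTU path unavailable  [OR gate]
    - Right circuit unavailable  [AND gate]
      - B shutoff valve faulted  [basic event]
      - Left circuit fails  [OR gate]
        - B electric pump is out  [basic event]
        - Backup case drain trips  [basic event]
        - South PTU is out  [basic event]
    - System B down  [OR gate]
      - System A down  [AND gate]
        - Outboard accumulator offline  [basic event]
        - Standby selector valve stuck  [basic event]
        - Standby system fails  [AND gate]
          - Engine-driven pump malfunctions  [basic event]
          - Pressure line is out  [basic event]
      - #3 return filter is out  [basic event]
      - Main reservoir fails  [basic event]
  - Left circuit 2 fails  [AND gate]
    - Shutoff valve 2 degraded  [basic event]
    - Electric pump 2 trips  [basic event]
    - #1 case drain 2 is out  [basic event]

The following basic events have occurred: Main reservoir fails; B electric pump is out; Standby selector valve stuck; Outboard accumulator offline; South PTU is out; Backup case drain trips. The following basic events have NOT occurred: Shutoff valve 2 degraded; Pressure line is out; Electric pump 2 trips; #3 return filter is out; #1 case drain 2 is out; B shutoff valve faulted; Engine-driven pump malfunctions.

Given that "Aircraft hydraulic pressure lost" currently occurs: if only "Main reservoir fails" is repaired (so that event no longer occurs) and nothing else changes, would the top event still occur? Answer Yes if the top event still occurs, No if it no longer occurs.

No

Counterfactual: set "Main reservoir fails" to not occurred.
Left circuit fails [OR]: B electric pump is out=occurs, Backup case drain trips=occurs, South PTU is out=occurs → at least one input occurs → occurs.
Right circuit unavailable [AND]: B shutoff valve faulted=not, Left circuit fails=occurs → not all inputs occur → does not occur.
Standby system fails [AND]: Engine-driven pump malfunctions=not, Pressure line is out=not → not all inputs occur → does not occur.
System A down [AND]: Outboard accumulator offline=occurs, Standby selector valve stuck=occurs, Standby system fails=not → not all inputs occur → does not occur.
System B down [OR]: System A down=not, #3 return filter is out=not, Main reservoir fails=not → no input occurs → does not occur.
PTU path unavailable [OR]: Right circuit unavailable=not, System B down=not → no input occurs → does not occur.
Left circuit 2 fails [AND]: Shutoff valve 2 degraded=not, Electric pump 2 trips=not, #1 case drain 2 is out=not → not all inputs occur → does not occur.
Aircraft hydraulic pressure lost [OR]: PTU path unavailable=not, Left circuit 2 fails=not → no input occurs → does not occur.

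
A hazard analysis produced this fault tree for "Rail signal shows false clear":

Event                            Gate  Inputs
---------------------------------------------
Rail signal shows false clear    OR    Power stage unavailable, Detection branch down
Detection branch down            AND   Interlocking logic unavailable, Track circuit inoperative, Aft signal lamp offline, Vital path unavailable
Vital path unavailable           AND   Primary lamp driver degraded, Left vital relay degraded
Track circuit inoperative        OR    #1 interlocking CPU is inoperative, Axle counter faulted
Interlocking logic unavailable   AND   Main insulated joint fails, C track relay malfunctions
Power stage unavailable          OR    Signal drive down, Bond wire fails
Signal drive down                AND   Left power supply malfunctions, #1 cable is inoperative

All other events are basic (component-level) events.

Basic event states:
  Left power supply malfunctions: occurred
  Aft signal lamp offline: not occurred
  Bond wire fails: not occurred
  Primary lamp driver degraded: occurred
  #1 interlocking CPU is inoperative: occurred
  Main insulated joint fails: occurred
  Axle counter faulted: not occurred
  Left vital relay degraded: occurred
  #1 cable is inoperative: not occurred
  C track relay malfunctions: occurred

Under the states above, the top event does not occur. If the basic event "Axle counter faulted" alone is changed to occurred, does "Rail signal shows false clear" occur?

Counterfactual: set "Axle counter faulted" to occurred.
Signal drive down [AND]: Left power supply malfunctions=occurs, #1 cable is inoperative=not → not all inputs occur → does not occur.
Power stage unavailable [OR]: Signal drive down=not, Bond wire fails=not → no input occurs → does not occur.
Interlocking logic unavailable [AND]: Main insulated joint fails=occurs, C track relay malfunctions=occurs → all inputs occur → occurs.
Track circuit inoperative [OR]: #1 interlocking CPU is inoperative=occurs, Axle counter faulted=occurs → at least one input occurs → occurs.
Vital path unavailable [AND]: Primary lamp driver degraded=occurs, Left vital relay degraded=occurs → all inputs occur → occurs.
Detection branch down [AND]: Interlocking logic unavailable=occurs, Track circuit inoperative=occurs, Aft signal lamp offline=not, Vital path unavailable=occurs → not all inputs occur → does not occur.
Rail signal shows false clear [OR]: Power stage unavailable=not, Detection branch down=not → no input occurs → does not occur.

No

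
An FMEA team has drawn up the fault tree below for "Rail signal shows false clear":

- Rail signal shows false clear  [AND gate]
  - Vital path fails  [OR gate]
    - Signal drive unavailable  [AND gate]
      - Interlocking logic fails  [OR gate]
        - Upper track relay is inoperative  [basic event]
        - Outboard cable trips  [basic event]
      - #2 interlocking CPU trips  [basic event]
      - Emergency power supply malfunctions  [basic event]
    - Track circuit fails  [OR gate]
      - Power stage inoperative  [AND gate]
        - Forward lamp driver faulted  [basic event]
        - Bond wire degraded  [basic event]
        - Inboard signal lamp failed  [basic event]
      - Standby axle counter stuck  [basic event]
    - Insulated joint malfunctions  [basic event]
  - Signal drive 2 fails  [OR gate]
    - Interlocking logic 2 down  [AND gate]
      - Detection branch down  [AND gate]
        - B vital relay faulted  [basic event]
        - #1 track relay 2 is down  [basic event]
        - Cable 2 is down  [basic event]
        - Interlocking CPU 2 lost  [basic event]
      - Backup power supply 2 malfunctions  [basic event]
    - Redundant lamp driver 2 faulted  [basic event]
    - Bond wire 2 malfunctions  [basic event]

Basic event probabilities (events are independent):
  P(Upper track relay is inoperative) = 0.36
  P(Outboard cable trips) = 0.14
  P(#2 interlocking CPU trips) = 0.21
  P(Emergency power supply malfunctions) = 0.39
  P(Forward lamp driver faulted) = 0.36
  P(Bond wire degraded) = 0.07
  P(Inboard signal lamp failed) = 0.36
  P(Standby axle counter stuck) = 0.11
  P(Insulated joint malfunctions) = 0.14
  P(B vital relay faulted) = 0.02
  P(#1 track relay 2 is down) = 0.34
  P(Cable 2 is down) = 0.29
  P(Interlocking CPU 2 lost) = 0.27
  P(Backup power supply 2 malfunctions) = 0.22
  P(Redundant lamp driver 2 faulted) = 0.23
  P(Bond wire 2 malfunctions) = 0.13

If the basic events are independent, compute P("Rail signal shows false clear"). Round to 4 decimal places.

P(Interlocking logic fails) [OR] = 1 − (1−0.36) × (1−0.14) = 0.449600
P(Signal drive unavailable) [AND] = 0.449600 × 0.21 × 0.39 = 0.036822
P(Power stage inoperative) [AND] = 0.36 × 0.07 × 0.36 = 0.009072
P(Track circuit fails) [OR] = 1 − (1−0.009072) × (1−0.11) = 0.118074
P(Vital path fails) [OR] = 1 − (1−0.036822) × (1−0.118074) × (1−0.14) = 0.269472
P(Detection branch down) [AND] = 0.02 × 0.34 × 0.29 × 0.27 = 0.000532
P(Interlocking logic 2 down) [AND] = 0.000532 × 0.22 = 0.000117
P(Signal drive 2 fails) [OR] = 1 − (1−0.000117) × (1−0.23) × (1−0.13) = 0.330178
P(Rail signal shows false clear) [AND] = 0.269472 × 0.330178 = 0.088974
Rounded to 4 decimal places: P(Rail signal shows false clear) ≈ 0.0890.

0.0890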